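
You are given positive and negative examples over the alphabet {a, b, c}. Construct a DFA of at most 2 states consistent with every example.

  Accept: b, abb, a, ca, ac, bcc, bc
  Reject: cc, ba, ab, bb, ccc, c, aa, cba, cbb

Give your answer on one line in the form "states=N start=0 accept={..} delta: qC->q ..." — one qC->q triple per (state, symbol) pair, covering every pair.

Fold the examples into a partial DFA from state 0: repeatedly fix the first undefined (state, symbol) met by the shortest-then-alphabetical prefix, trying targets in increasing order and rejecting any under which an Accept and a Reject string meet in one state with the same remainder; add a state when all current targets are rejected. Accepting states are where Accept strings end.
a: 0a undefined. 0a->0: no, b/ab meet in 0 with "b" left. Open state 1: 0a->1.
b: 0b undefined. 0b->0: no, b/bb meet in 0. 0b->1: ok.
c: 0c undefined. 0c->0: ok.
aa: 1a undefined. 1a->0: ok.
ab: 1b undefined. 1b->0: ok.
ac: 1c undefined. 1c->0: no, ac/cc meet in 0. 1c->1: ok.
All examples now run through 2 states with every (state, symbol) defined. Accept strings end in {1}, Reject strings end in {0}; accept={1}.

states=2 start=0 accept={1} delta: 0a->1 0b->1 0c->0 1a->0 1b->0 1c->1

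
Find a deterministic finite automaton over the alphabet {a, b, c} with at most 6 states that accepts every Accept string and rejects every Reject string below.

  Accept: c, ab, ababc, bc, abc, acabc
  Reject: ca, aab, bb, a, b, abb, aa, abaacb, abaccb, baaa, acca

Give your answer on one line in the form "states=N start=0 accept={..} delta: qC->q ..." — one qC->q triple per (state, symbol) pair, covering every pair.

states=3 start=0 accept={2} delta: 0a->1 0b->0 0c->2 1a->0 1b->2 1c->0 2a->0 2b->0 2c->2

Grow the machine one transition at a time. Run the examples from 0; the earliest place one falls off (shortest prefix, ties alphabetical) gets sent to the lowest-numbered state that keeps every Accept/Reject pair distinguishable — a pair clashes when both reach the same state with identical unread suffix — and to a fresh state only if none does.
a: 0a undefined. 0a->0: no, ab/aab meet in 0 with "b" left. Open state 1: 0a->1.
b: 0b undefined. 0b->0: ok.
c: 0c undefined. 0c->0: no, c/bb meet in 0. 0c->1: no, c/a meet in 1. Open state 2: 0c->2.
aa: 1a undefined. 1a->0: ok.
ab: 1b undefined. 1b->0: no, ab/aab meet in 0. 1b->1: no, ab/a meet in 1. 1b->2: ok.
ac: 1c undefined. 1c->0: ok.
ca: 2a undefined. 2a->0: ok.
abb: 2b undefined. 2b->0: ok.
abc: 2c undefined. 2c->0: no, abc/ca meet in 0. 2c->1: no, c/abaccb meet in 2. 2c->2: ok.
All examples now run through 3 states with every (state, symbol) defined. Accept strings end in {2}, Reject strings end in {0,1}; accept={2}.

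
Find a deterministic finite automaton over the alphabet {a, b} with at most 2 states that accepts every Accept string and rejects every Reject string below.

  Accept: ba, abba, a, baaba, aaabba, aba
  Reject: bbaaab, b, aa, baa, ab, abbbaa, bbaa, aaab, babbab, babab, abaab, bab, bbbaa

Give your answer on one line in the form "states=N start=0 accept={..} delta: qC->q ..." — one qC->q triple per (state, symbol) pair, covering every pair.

Grow the machine one transition at a time. Run the examples from 0; the earliest place one falls off (shortest prefix, ties alphabetical) gets sent to the lowest-numbered state that keeps every Accept/Reject pair distinguishable — a pair clashes when both reach the same state with identical unread suffix — and to a fresh state only if none does.
a: 0a undefined. 0a->0: no, a/aa meet in 0. Open state 1: 0a->1.
b: 0b undefined. 0b->0: ok.
aa: 1a undefined. 1a->0: ok.
ab: 1b undefined. 1b->0: ok.
All examples now run through 2 states with every (state, symbol) defined. Accept strings end in {1}, Reject strings end in {0}; accept={1}.

states=2 start=0 accept={1} delta: 0a->1 0b->0 1a->0 1b->0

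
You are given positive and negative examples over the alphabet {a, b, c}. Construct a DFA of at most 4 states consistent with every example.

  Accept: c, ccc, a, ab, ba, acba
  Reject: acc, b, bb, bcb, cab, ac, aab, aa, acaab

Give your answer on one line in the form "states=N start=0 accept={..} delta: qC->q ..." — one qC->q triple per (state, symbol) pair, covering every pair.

State merging on the prefix tree: take the shortest (then alphabetical) example prefix whose next move is undefined and point that move at state 0, else 1, else 2, ...; a target is out if some Accept/Reject pair would then sit in one state with the same input left (inseparable). If every existing state is out, open a new one.
a: 0a undefined. 0a->0: no, c/ac meet in 0 with "c" left. Open state 1: 0a->1.
b: 0b undefined. 0b->0: ok.
c: 0c undefined. 0c->0: no, c/b meet in 0. 0c->1: no, ccc/acc meet in 1 with "cc" left. Open state 2: 0c->2.
aa: 1a undefined. 1a->0: ok.
ab: 1b undefined. 1b->0: no, ab/b meet in 0. 1b->1: ok.
ac: 1c undefined. 1c->0: no, c/acc meet in 2. 1c->1: no, a/acc meet in 1. 1c->2: no, c/ac meet in 2. Open state 3: 1c->3.
ca: 2a undefined. 2a->0: ok.
cc: 2c undefined. 2c->0: ok.
aca: 3a undefined. 3a->0: no, a/acaab meet in 1. 3a->1: ok.
acb: 3b undefined. 3b->0: ok.
acc: 3c undefined. 3c->0: ok.
bcb: 2b undefined. 2b->0: ok.
All examples now run through 4 states with every (state, symbol) defined. Accept strings end in {1,2}, Reject strings end in {0,3}; accept={1,2}.

states=4 start=0 accept={1,2} delta: 0a->1 0b->0 0c->2 1a->0 1b->1 1c->3 2a->0 2b->0 2c->0 3a->1 3b->0 3c->0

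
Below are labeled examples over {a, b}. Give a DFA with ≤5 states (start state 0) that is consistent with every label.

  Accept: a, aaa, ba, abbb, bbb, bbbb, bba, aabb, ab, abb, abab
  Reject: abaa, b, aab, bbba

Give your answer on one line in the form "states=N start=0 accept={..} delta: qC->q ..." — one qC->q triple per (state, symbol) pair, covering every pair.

states=5 start=0 accept={0,1,3} delta: 0a->1 0b->2 1a->0 1b->3 2a->0 2b->1 3a->4 3b->1 4a->2 4b->0

Fold the examples into a partial DFA from state 0: repeatedly fix the first undefined (state, symbol) met by the shortest-then-alphabetical prefix, trying targets in increasing order and rejecting any under which an Accept and a Reject string meet in one state with the same remainder; add a state when all current targets are rejected. Accepting states are where Accept strings end.
a: 0a undefined. 0a->0: no, ab/b meet in 0 with "b" left. Open state 1: 0a->1.
b: 0b undefined. 0b->0: no, a/bbba meet in 1. 0b->1: no, a/b meet in 1. Open state 2: 0b->2.
aa: 1a undefined. 1a->0: ok.
ab: 1b undefined. 1b->0: no, ab/abaa meet in 0. 1b->1: no, a/abaa meet in 1. 1b->2: no, ab/b meet in 2. Open state 3: 1b->3.
ba: 2a undefined. 2a->0: ok.
bb: 2b undefined. 2b->0: no, ba/bbba meet in 0. 2b->1: ok.
aba: 3a undefined. 3a->0: no, a/abaa meet in 1. 3a->1: no, a/bbba meet in 1. 3a->2: no, ba/abaa meet in 0. 3a->3: no, bbb/abaa meet in 3. Open state 4: 3a->4.
abb: 3b undefined. 3b->0: no, abbb/b meet in 2. 3b->1: ok.
abaa: 4a undefined. 4a->0: no, ba/abaa meet in 0. 4a->1: no, a/abaa meet in 1. 4a->2: ok.
abab: 4b undefined. 4b->0: ok.
All examples now run through 5 states with every (state, symbol) defined. Accept strings end in {0,1,3}, Reject strings end in {2,4}; accept={0,1,3}.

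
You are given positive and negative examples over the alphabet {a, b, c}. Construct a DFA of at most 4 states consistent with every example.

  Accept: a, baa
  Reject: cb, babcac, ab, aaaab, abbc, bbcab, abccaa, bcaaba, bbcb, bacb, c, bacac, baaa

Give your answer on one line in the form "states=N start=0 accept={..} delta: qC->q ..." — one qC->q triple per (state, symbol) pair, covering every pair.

states=4 start=0 accept={0,3} delta: 0a->0 0b->1 0c->1 1a->2 1b->1 1c->2 2a->3 2b->1 2c->2 3a->1 3b->1 3c->1

Fold the examples into a partial DFA from state 0: repeatedly fix the first undefined (state, symbol) met by the shortest-then-alphabetical prefix, trying targets in increasing order and rejecting any under which an Accept and a Reject string meet in one state with the same remainder; add a state when all current targets are rejected. Accepting states are where Accept strings end.
a: 0a undefined. 0a->0: ok.
b: 0b undefined. 0b->0: no, a/ab meet in 0. Open state 1: 0b->1.
c: 0c undefined. 0c->0: no, a/c meet in 0. 0c->1: ok.
ba: 1a undefined. 1a->0: no, a/baaa meet in 0. 1a->1: no, baa/ab meet in 1. Open state 2: 1a->2.
bb: 1b undefined. 1b->0: no, a/cb meet in 0. 1b->1: ok.
bc: 1c undefined. 1c->0: no, a/abbc meet in 0. 1c->1: no, baa/abccaa meet in 2 with "a" left. 1c->2: ok.
baa: 2a undefined. 2a->0: no, a/baaa meet in 0. 2a->1: no, baa/cb meet in 1. 2a->2: no, baa/abbc meet in 2. Open state 3: 2a->3.
bab: 2b undefined. 2b->0: no, a/bbcb meet in 0. 2b->1: ok.
bac: 2c undefined. 2c->0: no, a/abccaa meet in 0. 2c->1: no, baa/abccaa meet in 3. 2c->2: ok.
baaa: 3a undefined. 3a->0: no, a/abccaa meet in 0. 3a->1: ok.
bacac: 3c undefined. 3c->0: no, a/babcac meet in 0. 3c->1: ok.
bbcab: 3b undefined. 3b->0: no, a/bbcab meet in 0. 3b->1: ok.
All examples now run through 4 states with every (state, symbol) defined. Accept strings end in {0,3}, Reject strings end in {1,2}; accept={0,3}.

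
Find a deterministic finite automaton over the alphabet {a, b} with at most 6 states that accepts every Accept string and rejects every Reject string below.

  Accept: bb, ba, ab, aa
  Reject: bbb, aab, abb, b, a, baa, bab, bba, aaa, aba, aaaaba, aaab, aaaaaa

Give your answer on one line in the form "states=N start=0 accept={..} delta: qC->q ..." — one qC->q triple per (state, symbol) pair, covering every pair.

states=4 start=0 accept={0,2} delta: 0a->1 0b->1 1a->2 1b->0 2a->3 2b->1 3a->1 3b->1

State merging on the prefix tree: take the shortest (then alphabetical) example prefix whose next move is undefined and point that move at state 0, else 1, else 2, ...; a target is out if some Accept/Reject pair would then sit in one state with the same input left (inseparable). If every existing state is out, open a new one.
a: 0a undefined. 0a->0: no, bb/abb meet in 0 with "bb" left. Open state 1: 0a->1.
b: 0b undefined. 0b->0: no, bb/bbb meet in 0. 0b->1: ok.
aa: 1a undefined. 1a->0: no, bb/aaab meet in 1 with "b" left. 1a->1: no, bb/aab meet in 1 with "b" left. Open state 2: 1a->2.
ab: 1b undefined. 1b->0: ok.
aaa: 2a undefined. 2a->0: no, bb/baa meet in 0. 2a->1: no, bb/aaab meet in 0. 2a->2: no, ba/baa meet in 2. Open state 3: 2a->3.
aab: 2b undefined. 2b->0: no, bb/aab meet in 0. 2b->1: ok.
aaaa: 3a undefined. 3a->0: no, ba/aaaaba meet in 2. 3a->1: ok.
aaab: 3b undefined. 3b->0: no, bb/aaab meet in 0. 3b->1: ok.
All examples now run through 4 states with every (state, symbol) defined. Accept strings end in {0,2}, Reject strings end in {1,3}; accept={0,2}.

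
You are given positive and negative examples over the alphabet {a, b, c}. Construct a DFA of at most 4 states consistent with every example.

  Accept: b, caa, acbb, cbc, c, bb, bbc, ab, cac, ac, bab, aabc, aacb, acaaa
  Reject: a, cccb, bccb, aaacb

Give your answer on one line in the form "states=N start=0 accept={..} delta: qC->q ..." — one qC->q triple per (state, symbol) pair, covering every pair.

states=4 start=0 accept={0,2,3} delta: 0a->1 0b->0 0c->2 1a->0 1b->0 1c->3 2a->1 2b->0 2c->3 3a->0 3b->1 3c->3

State merging on the prefix tree: take the shortest (then alphabetical) example prefix whose next move is undefined and point that move at state 0, else 1, else 2, ...; a target is out if some Accept/Reject pair would then sit in one state with the same input left (inseparable). If every existing state is out, open a new one.
a: 0a undefined. 0a->0: no, aacb/aaacb meet in 0 with "cb" left. Open state 1: 0a->1.
b: 0b undefined. 0b->0: ok.
c: 0c undefined. 0c->0: no, b/cccb meet in 0. 0c->1: no, c/a meet in 1. Open state 2: 0c->2.
aa: 1a undefined. 1a->0: ok.
ab: 1b undefined. 1b->0: ok.
ac: 1c undefined. 1c->0: no, b/aaacb meet in 0. 1c->1: no, b/aaacb meet in 0. 1c->2: no, aacb/aaacb meet in 2 with "b" left. Open state 3: 1c->3.
ca: 2a undefined. 2a->0: no, caa/a meet in 1. 2a->1: ok.
cb: 2b undefined. 2b->0: ok.
cc: 2c undefined. 2c->0: no, b/cccb meet in 0. 2c->1: no, b/bccb meet in 0. 2c->2: no, b/cccb meet in 0. 2c->3: ok.
aca: 3a undefined. 3a->0: ok.
acb: 3b undefined. 3b->0: no, b/bccb meet in 0. 3b->1: ok.
ccc: 3c undefined. 3c->0: no, b/cccb meet in 0. 3c->1: no, b/cccb meet in 0. 3c->2: no, b/cccb meet in 0. 3c->3: ok.
All examples now run through 4 states with every (state, symbol) defined. Accept strings end in {0,2,3}, Reject strings end in {1}; accept={0,2,3}.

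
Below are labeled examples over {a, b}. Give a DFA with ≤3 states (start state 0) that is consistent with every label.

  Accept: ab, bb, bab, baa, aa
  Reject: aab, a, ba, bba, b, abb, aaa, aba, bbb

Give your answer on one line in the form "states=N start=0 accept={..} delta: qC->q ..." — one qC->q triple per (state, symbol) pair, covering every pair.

states=3 start=0 accept={0} delta: 0a->1 0b->2 1a->0 1b->0 2a->1 2b->0

State merging on the prefix tree: take the shortest (then alphabetical) example prefix whose next move is undefined and point that move at state 0, else 1, else 2, ...; a target is out if some Accept/Reject pair would then sit in one state with the same input left (inseparable). If every existing state is out, open a new one.
a: 0a undefined. 0a->0: no, ab/aab meet in 0 with "b" left. Open state 1: 0a->1.
b: 0b undefined. 0b->0: no, bb/b meet in 0. 0b->1: no, bab/aab meet in 1 with "ab" left. Open state 2: 0b->2.
aa: 1a undefined. 1a->0: ok.
ab: 1b undefined. 1b->0: ok.
ba: 2a undefined. 2a->0: no, ab/ba meet in 0. 2a->1: ok.
bb: 2b undefined. 2b->0: ok.
All examples now run through 3 states with every (state, symbol) defined. Accept strings end in {0}, Reject strings end in {1,2}; accept={0}.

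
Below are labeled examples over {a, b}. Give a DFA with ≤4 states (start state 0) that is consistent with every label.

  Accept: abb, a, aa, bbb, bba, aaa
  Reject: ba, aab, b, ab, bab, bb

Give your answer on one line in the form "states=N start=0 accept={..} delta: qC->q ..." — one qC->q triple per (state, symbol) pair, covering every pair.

states=4 start=0 accept={0,1} delta: 0a->1 0b->2 1a->0 1b->3 2a->2 2b->3 3a->0 3b->0

Grow the machine one transition at a time. Run the examples from 0; the earliest place one falls off (shortest prefix, ties alphabetical) gets sent to the lowest-numbered state that keeps every Accept/Reject pair distinguishable — a pair clashes when both reach the same state with identical unread suffix — and to a fresh state only if none does.
a: 0a undefined. 0a->0: no, abb/bb meet in 0 with "bb" left. Open state 1: 0a->1.
b: 0b undefined. 0b->0: no, a/ba meet in 1. 0b->1: no, a/b meet in 1. Open state 2: 0b->2.
aa: 1a undefined. 1a->0: ok.
ab: 1b undefined. 1b->0: no, abb/aab meet in 2. 1b->1: no, abb/ab meet in 1. 1b->2: no, abb/bb meet in 2 with "b" left. Open state 3: 1b->3.
ba: 2a undefined. 2a->0: no, aa/ba meet in 0. 2a->1: no, a/ba meet in 1. 2a->2: ok.
bb: 2b undefined. 2b->0: no, aa/bab meet in 0. 2b->1: no, a/bab meet in 1. 2b->2: no, bbb/ba meet in 2. 2b->3: ok.
abb: 3b undefined. 3b->0: ok.
bba: 3a undefined. 3a->0: ok.
All examples now run through 4 states with every (state, symbol) defined. Accept strings end in {0,1}, Reject strings end in {2,3}; accept={0,1}.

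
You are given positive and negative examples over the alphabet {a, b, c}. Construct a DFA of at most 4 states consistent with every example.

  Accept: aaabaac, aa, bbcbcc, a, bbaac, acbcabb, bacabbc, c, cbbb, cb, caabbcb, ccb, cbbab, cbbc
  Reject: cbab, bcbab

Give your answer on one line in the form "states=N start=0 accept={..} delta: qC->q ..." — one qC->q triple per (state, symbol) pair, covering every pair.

Grow the machine one transition at a time. Run the examples from 0; the earliest place one falls off (shortest prefix, ties alphabetical) gets sent to the lowest-numbered state that keeps every Accept/Reject pair distinguishable — a pair clashes when both reach the same state with identical unread suffix — and to a fresh state only if none does.
a: 0a undefined. 0a->0: ok.
b: 0b undefined. 0b->0: ok.
c: 0c undefined. 0c->0: no, aaabaac/cbab meet in 0. Open state 1: 0c->1.
ca: 1a undefined. 1a->0: ok.
cb: 1b undefined. 1b->0: no, aa/cbab meet in 0. 1b->1: no, aa/cbab meet in 0. Open state 2: 1b->2.
cc: 1c undefined. 1c->0: ok.
cba: 2a undefined. 2a->0: no, aa/cbab meet in 0. 2a->1: no, cb/cbab meet in 2. 2a->2: ok.
cbb: 2b undefined. 2b->0: no, aa/cbab meet in 0. 2b->1: no, aaabaac/cbab meet in 1. 2b->2: no, cbbb/cbab meet in 2. Open state 3: 2b->3.
acbc: 2c undefined. 2c->0: ok.
cbba: 3a undefined. 3a->0: ok.
cbbb: 3b undefined. 3b->0: ok.
cbbc: 3c undefined. 3c->0: ok.
All examples now run through 4 states with every (state, symbol) defined. Accept strings end in {0,1,2}, Reject strings end in {3}; accept={0,1,2}.

states=4 start=0 accept={0,1,2} delta: 0a->0 0b->0 0c->1 1a->0 1b->2 1c->0 2a->2 2b->3 2c->0 3a->0 3b->0 3c->0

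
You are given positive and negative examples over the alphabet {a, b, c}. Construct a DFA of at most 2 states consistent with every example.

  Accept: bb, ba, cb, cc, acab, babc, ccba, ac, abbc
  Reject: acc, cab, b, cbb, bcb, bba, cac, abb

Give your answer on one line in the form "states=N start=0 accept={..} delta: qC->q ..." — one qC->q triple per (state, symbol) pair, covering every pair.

states=2 start=0 accept={0} delta: 0a->1 0b->1 0c->1 1a->0 1b->0 1c->0

Grow the machine one transition at a time. Run the examples from 0; the earliest place one falls off (shortest prefix, ties alphabetical) gets sent to the lowest-numbered state that keeps every Accept/Reject pair distinguishable — a pair clashes when both reach the same state with identical unread suffix — and to a fresh state only if none does.
a: 0a undefined. 0a->0: no, bb/abb meet in 0 with "bb" left. Open state 1: 0a->1.
b: 0b undefined. 0b->0: no, bb/b meet in 0. 0b->1: ok.
c: 0c undefined. 0c->0: no, bb/cab meet in 1 with "b" left. 0c->1: ok.
ab: 1b undefined. 1b->0: ok.
ac: 1c undefined. 1c->0: ok.
ba: 1a undefined. 1a->0: ok.
All examples now run through 2 states with every (state, symbol) defined. Accept strings end in {0}, Reject strings end in {1}; accept={0}.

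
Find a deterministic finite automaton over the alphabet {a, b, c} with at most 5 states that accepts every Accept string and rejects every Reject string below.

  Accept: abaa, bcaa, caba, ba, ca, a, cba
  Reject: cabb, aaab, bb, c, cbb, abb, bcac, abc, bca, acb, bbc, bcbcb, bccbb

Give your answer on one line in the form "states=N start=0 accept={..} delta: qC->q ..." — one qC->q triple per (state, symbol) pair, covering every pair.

Grow the machine one transition at a time. Run the examples from 0; the earliest place one falls off (shortest prefix, ties alphabetical) gets sent to the lowest-numbered state that keeps every Accept/Reject pair distinguishable — a pair clashes when both reach the same state with identical unread suffix — and to a fresh state only if none does.
a: 0a undefined. 0a->0: ok.
b: 0b undefined. 0b->0: no, abaa/aaab meet in 0. Open state 1: 0b->1.
c: 0c undefined. 0c->0: no, ca/c meet in 0. 0c->1: ok.
ba: 1a undefined. 1a->0: ok.
bb: 1b undefined. 1b->0: no, abaa/cabb meet in 0. 1b->1: ok.
bc: 1c undefined. 1c->0: no, abaa/abc meet in 0. 1c->1: no, abaa/bca meet in 0. Open state 2: 1c->2.
bca: 2a undefined. 2a->0: no, abaa/bca meet in 0. 2a->1: ok.
bcb: 2b undefined. 2b->0: ok.
bcc: 2c undefined. 2c->0: ok.
All examples now run through 3 states with every (state, symbol) defined. Accept strings end in {0}, Reject strings end in {1,2}; accept={0}.

states=3 start=0 accept={0} delta: 0a->0 0b->1 0c->1 1a->0 1b->1 1c->2 2a->1 2b->0 2c->0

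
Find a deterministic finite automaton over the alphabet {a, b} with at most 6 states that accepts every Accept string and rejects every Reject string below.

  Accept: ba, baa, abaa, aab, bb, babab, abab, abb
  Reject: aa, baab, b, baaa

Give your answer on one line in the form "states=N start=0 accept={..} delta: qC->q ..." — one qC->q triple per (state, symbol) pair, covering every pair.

states=5 start=0 accept={0,3,4} delta: 0a->1 0b->2 1a->1 1b->3 2a->4 2b->0 3a->2 3b->0 4a->0 4b->0

Grow the machine one transition at a time. Run the examples from 0; the earliest place one falls off (shortest prefix, ties alphabetical) gets sent to the lowest-numbered state that keeps every Accept/Reject pair distinguishable — a pair clashes when both reach the same state with identical unread suffix — and to a fresh state only if none does.
a: 0a undefined. 0a->0: no, aab/b meet in 0 with "b" left. Open state 1: 0a->1.
b: 0b undefined. 0b->0: no, baa/aa meet in 1 with "a" left. 0b->1: no, ba/aa meet in 1 with "a" left. Open state 2: 0b->2.
aa: 1a undefined. 1a->0: no, aab/b meet in 2. 1a->1: ok.
ab: 1b undefined. 1b->0: no, abaa/aa meet in 1. 1b->1: no, abaa/aa meet in 1. 1b->2: no, aab/b meet in 2. Open state 3: 1b->3.
ba: 2a undefined. 2a->0: no, baa/aa meet in 1. 2a->1: no, ba/aa meet in 1. 2a->2: no, ba/b meet in 2. 2a->3: no, abaa/baaa meet in 3 with "aa" left. Open state 4: 2a->4.
bb: 2b undefined. 2b->0: ok.
aba: 3a undefined. 3a->0: no, abaa/aa meet in 1. 3a->1: no, abaa/aa meet in 1. 3a->2: ok.
abb: 3b undefined. 3b->0: ok.
baa: 4a undefined. 4a->0: ok.
bab: 4b undefined. 4b->0: ok.
All examples now run through 5 states with every (state, symbol) defined. Accept strings end in {0,3,4}, Reject strings end in {1,2}; accept={0,3,4}.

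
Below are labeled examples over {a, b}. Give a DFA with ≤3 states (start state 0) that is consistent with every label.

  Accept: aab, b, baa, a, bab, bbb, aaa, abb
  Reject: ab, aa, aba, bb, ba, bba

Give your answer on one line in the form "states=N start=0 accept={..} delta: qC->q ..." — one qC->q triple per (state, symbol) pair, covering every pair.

Grow the machine one transition at a time. Run the examples from 0; the earliest place one falls off (shortest prefix, ties alphabetical) gets sent to the lowest-numbered state that keeps every Accept/Reject pair distinguishable — a pair clashes when both reach the same state with identical unread suffix — and to a fresh state only if none does.
a: 0a undefined. 0a->0: no, aab/ab meet in 0 with "b" left. Open state 1: 0a->1.
b: 0b undefined. 0b->0: no, b/bb meet in 0. 0b->1: ok.
aa: 1a undefined. 1a->0: ok.
ab: 1b undefined. 1b->0: no, aab/aba meet in 1. 1b->1: no, aab/ab meet in 1. Open state 2: 1b->2.
aba: 2a undefined. 2a->0: ok.
abb: 2b undefined. 2b->0: no, bbb/aa meet in 0. 2b->1: ok.
All examples now run through 3 states with every (state, symbol) defined. Accept strings end in {1}, Reject strings end in {0,2}; accept={1}.

states=3 start=0 accept={1} delta: 0a->1 0b->1 1a->0 1b->2 2a->0 2b->1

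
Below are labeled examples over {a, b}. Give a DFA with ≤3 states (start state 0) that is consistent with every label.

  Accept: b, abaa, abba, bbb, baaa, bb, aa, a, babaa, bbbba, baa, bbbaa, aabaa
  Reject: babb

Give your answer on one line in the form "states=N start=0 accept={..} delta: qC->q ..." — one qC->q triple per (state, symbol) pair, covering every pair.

states=3 start=0 accept={0,1} delta: 0a->0 0b->1 1a->2 1b->0 2a->0 2b->2

Fold the examples into a partial DFA from state 0: repeatedly fix the first undefined (state, symbol) met by the shortest-then-alphabetical prefix, trying targets in increasing order and rejecting any under which an Accept and a Reject string meet in one state with the same remainder; add a state when all current targets are rejected. Accepting states are where Accept strings end.
a: 0a undefined. 0a->0: ok.
b: 0b undefined. 0b->0: no, b/babb meet in 0. Open state 1: 0b->1.
ba: 1a undefined. 1a->0: no, bb/babb meet in 1 with "b" left. 1a->1: no, bbb/babb meet in 1 with "bb" left. Open state 2: 1a->2.
bb: 1b undefined. 1b->0: ok.
baa: 2a undefined. 2a->0: ok.
bab: 2b undefined. 2b->0: no, b/babb meet in 1. 2b->1: no, abaa/babb meet in 0. 2b->2: ok.
All examples now run through 3 states with every (state, symbol) defined. Accept strings end in {0,1}, Reject strings end in {2}; accept={0,1}.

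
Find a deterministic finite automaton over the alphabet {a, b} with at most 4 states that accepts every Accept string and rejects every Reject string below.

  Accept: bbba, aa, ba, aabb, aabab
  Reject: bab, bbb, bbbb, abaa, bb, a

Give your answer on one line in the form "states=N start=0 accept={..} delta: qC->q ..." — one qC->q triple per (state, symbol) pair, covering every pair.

states=4 start=0 accept={0,2} delta: 0a->1 0b->1 1a->2 1b->1 2a->1 2b->3 3a->3 3b->0

Fold the examples into a partial DFA from state 0: repeatedly fix the first undefined (state, symbol) met by the shortest-then-alphabetical prefix, trying targets in increasing order and rejecting any under which an Accept and a Reject string meet in one state with the same remainder; add a state when all current targets are rejected. Accepting states are where Accept strings end.
a: 0a undefined. 0a->0: no, aa/a meet in 0. Open state 1: 0a->1.
b: 0b undefined. 0b->0: no, bbba/a meet in 1. 0b->1: ok.
aa: 1a undefined. 1a->0: no, aabb/bb meet in 1 with "b" left. 1a->1: no, aa/a meet in 1. Open state 2: 1a->2.
ab: 1b undefined. 1b->0: no, bbba/abaa meet in 2. 1b->1: ok.
aab: 2b undefined. 2b->0: no, aabb/bbb meet in 1. 2b->1: no, aabb/bab meet in 1. 2b->2: no, bbba/bab meet in 2. Open state 3: 2b->3.
aaba: 3a undefined. 3a->0: no, aabab/bbb meet in 1. 3a->1: no, aabab/bbb meet in 1. 3a->2: no, aabab/bab meet in 3. 3a->3: ok.
aabb: 3b undefined. 3b->0: ok.
abaa: 2a undefined. 2a->0: no, aabb/abaa meet in 0. 2a->1: ok.
All examples now run through 4 states with every (state, symbol) defined. Accept strings end in {0,2}, Reject strings end in {1,3}; accept={0,2}.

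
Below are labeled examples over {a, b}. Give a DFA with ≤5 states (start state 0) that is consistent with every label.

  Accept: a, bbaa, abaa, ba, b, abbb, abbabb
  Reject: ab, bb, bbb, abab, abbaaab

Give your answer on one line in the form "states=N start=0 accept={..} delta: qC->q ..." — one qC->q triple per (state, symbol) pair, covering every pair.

states=5 start=0 accept={0,1} delta: 0a->1 0b->1 1a->0 1b->2 2a->1 2b->3 3a->4 3b->0 4a->0 4b->0

Grow the machine one transition at a time. Run the examples from 0; the earliest place one falls off (shortest prefix, ties alphabetical) gets sent to the lowest-numbered state that keeps every Accept/Reject pair distinguishable — a pair clashes when both reach the same state with identical unread suffix — and to a fresh state only if none does.
a: 0a undefined. 0a->0: no, b/ab meet in 0 with "b" left. Open state 1: 0a->1.
b: 0b undefined. 0b->0: no, b/bb meet in 0. 0b->1: ok.
ab: 1b undefined. 1b->0: no, a/bbb meet in 1. 1b->1: no, a/ab meet in 1. Open state 2: 1b->2.
ba: 1a undefined. 1a->0: ok.
aba: 2a undefined. 2a->0: no, a/abab meet in 1. 2a->1: ok.
abb: 2b undefined. 2b->0: no, bbaa/bbb meet in 0. 2b->1: no, a/bbb meet in 1. 2b->2: no, abbb/ab meet in 2. Open state 3: 2b->3.
abba: 3a undefined. 3a->0: no, a/abbaaab meet in 1. 3a->1: no, abbabb/bbb meet in 3. 3a->2: no, a/abbaaab meet in 1. 3a->3: no, abbb/abbaaab meet in 3 with "b" left. Open state 4: 3a->4.
abbb: 3b undefined. 3b->0: ok.
abbaa: 4a undefined. 4a->0: ok.
abbab: 4b undefined. 4b->0: ok.
All examples now run through 5 states with every (state, symbol) defined. Accept strings end in {0,1}, Reject strings end in {2,3}; accept={0,1}.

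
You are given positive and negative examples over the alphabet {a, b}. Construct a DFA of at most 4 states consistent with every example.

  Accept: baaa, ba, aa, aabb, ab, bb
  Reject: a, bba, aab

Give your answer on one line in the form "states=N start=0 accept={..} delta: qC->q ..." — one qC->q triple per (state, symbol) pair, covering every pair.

Grow the machine one transition at a time. Run the examples from 0; the earliest place one falls off (shortest prefix, ties alphabetical) gets sent to the lowest-numbered state that keeps every Accept/Reject pair distinguishable — a pair clashes when both reach the same state with identical unread suffix — and to a fresh state only if none does.
a: 0a undefined. 0a->0: no, aa/a meet in 0. Open state 1: 0a->1.
b: 0b undefined. 0b->0: no, ba/a meet in 1. 0b->1: ok.
aa: 1a undefined. 1a->0: ok.
ab: 1b undefined. 1b->0: ok.
All examples now run through 2 states with every (state, symbol) defined. Accept strings end in {0}, Reject strings end in {1}; accept={0}.

states=2 start=0 accept={0} delta: 0a->1 0b->1 1a->0 1b->0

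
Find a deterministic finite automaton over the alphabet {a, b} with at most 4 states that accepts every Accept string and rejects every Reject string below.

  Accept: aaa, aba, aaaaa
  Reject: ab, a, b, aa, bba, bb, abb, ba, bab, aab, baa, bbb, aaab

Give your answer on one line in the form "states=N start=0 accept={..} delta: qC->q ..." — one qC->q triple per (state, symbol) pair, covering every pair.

State merging on the prefix tree: take the shortest (then alphabetical) example prefix whose next move is undefined and point that move at state 0, else 1, else 2, ...; a target is out if some Accept/Reject pair would then sit in one state with the same input left (inseparable). If every existing state is out, open a new one.
a: 0a undefined. 0a->0: no, aaa/a meet in 0. Open state 1: 0a->1.
b: 0b undefined. 0b->0: ok.
aa: 1a undefined. 1a->0: no, aaa/a meet in 1. 1a->1: no, aaa/a meet in 1. Open state 2: 1a->2.
ab: 1b undefined. 1b->0: no, aba/a meet in 1. 1b->1: no, aba/aa meet in 2. 1b->2: ok.
aaa: 2a undefined. 2a->0: no, aaa/b meet in 0. 2a->1: no, aaa/a meet in 1. 2a->2: no, aaa/ab meet in 2. Open state 3: 2a->3.
aab: 2b undefined. 2b->0: ok.
aaaa: 3a undefined. 3a->0: no, aaaaa/a meet in 1. 3a->1: no, aaaaa/ab meet in 2. 3a->2: ok.
aaab: 3b undefined. 3b->0: ok.
All examples now run through 4 states with every (state, symbol) defined. Accept strings end in {3}, Reject strings end in {0,1,2}; accept={3}.

states=4 start=0 accept={3} delta: 0a->1 0b->0 1a->2 1b->2 2a->3 2b->0 3a->2 3b->0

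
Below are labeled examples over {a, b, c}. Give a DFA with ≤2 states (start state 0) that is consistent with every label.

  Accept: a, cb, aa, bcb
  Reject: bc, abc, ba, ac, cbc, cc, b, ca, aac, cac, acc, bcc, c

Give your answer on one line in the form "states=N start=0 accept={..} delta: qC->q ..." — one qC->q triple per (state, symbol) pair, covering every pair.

Fold the examples into a partial DFA from state 0: repeatedly fix the first undefined (state, symbol) met by the shortest-then-alphabetical prefix, trying targets in increasing order and rejecting any under which an Accept and a Reject string meet in one state with the same remainder; add a state when all current targets are rejected. Accepting states are where Accept strings end.
a: 0a undefined. 0a->0: ok.
b: 0b undefined. 0b->0: no, a/ba meet in 0. Open state 1: 0b->1.
c: 0c undefined. 0c->0: no, a/ac meet in 0. 0c->1: ok.
ba: 1a undefined. 1a->0: no, a/ba meet in 0. 1a->1: ok.
bc: 1c undefined. 1c->0: no, a/bc meet in 0. 1c->1: ok.
cb: 1b undefined. 1b->0: ok.
All examples now run through 2 states with every (state, symbol) defined. Accept strings end in {0}, Reject strings end in {1}; accept={0}.

states=2 start=0 accept={0} delta: 0a->0 0b->1 0c->1 1a->1 1b->0 1c->1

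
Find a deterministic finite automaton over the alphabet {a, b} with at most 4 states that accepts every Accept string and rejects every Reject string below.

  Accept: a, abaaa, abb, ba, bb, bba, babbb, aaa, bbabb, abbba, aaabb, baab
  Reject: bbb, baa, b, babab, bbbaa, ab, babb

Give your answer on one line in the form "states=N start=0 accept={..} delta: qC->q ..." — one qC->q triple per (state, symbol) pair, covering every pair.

states=3 start=0 accept={0,2} delta: 0a->0 0b->1 1a->2 1b->0 2a->1 2b->0

Grow the machine one transition at a time. Run the examples from 0; the earliest place one falls off (shortest prefix, ties alphabetical) gets sent to the lowest-numbered state that keeps every Accept/Reject pair distinguishable — a pair clashes when both reach the same state with identical unread suffix — and to a fresh state only if none does.
a: 0a undefined. 0a->0: ok.
b: 0b undefined. 0b->0: no, a/bbb meet in 0. Open state 1: 0b->1.
ba: 1a undefined. 1a->0: no, a/baa meet in 0. 1a->1: no, abaaa/baa meet in 1. Open state 2: 1a->2.
bb: 1b undefined. 1b->0: ok.
baa: 2a undefined. 2a->0: no, a/baa meet in 0. 2a->1: ok.
bab: 2b undefined. 2b->0: ok.
All examples now run through 3 states with every (state, symbol) defined. Accept strings end in {0,2}, Reject strings end in {1}; accept={0,2}.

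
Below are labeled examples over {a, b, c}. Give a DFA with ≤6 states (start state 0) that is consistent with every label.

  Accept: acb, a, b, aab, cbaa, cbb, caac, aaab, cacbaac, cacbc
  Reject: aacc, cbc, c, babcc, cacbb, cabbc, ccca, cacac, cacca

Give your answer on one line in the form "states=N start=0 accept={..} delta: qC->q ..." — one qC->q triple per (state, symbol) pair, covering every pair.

State merging on the prefix tree: take the shortest (then alphabetical) example prefix whose next move is undefined and point that move at state 0, else 1, else 2, ...; a target is out if some Accept/Reject pair would then sit in one state with the same input left (inseparable). If every existing state is out, open a new one.
a: 0a undefined. 0a->0: ok.
b: 0b undefined. 0b->0: ok.
c: 0c undefined. 0c->0: no, acb/aacc meet in 0. Open state 1: 0c->1.
ca: 1a undefined. 1a->0: no, cbb/cacbb meet in 1 with "bb" left. 1a->1: no, caac/aacc meet in 1 with "c" left. Open state 2: 1a->2.
cb: 1b undefined. 1b->0: ok.
cc: 1c undefined. 1c->0: no, acb/aacc meet in 0. 1c->1: ok.
caa: 2a undefined. 2a->0: no, caac/aacc meet in 1. 2a->1: no, caac/aacc meet in 1. 2a->2: ok.
cab: 2b undefined. 2b->0: ok.
cac: 2c undefined. 2c->0: no, acb/cacbb meet in 0. 2c->1: no, acb/cacbb meet in 0. 2c->2: no, acb/cacbb meet in 0. Open state 3: 2c->3.
caca: 3a undefined. 3a->0: ok.
cacb: 3b undefined. 3b->0: no, acb/cacbb meet in 0. 3b->1: no, acb/cacbb meet in 0. 3b->2: no, acb/cacbb meet in 0. 3b->3: no, caac/cacbb meet in 3. Open state 4: 3b->4.
cacc: 3c undefined. 3c->0: no, acb/cacca meet in 0. 3c->1: ok.
cacba: 4a undefined. 4a->0: no, cacbaac/aacc meet in 1. 4a->1: ok.
cacbb: 4b undefined. 4b->0: no, acb/cacbb meet in 0. 4b->1: ok.
cacbc: 4c undefined. 4c->0: ok.
All examples now run through 5 states with every (state, symbol) defined. Accept strings end in {0,3}, Reject strings end in {1,2}; accept={0,3}.

states=5 start=0 accept={0,3} delta: 0a->0 0b->0 0c->1 1a->2 1b->0 1c->1 2a->2 2b->0 2c->3 3a->0 3b->4 3c->1 4a->1 4b->1 4c->0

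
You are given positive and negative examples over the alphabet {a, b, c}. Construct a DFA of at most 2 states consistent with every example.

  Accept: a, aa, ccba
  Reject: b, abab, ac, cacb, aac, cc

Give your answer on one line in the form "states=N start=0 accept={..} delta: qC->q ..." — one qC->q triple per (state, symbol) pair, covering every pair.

states=2 start=0 accept={0} delta: 0a->0 0b->1 0c->1 1a->0 1b->1 1c->1

Grow the machine one transition at a time. Run the examples from 0; the earliest place one falls off (shortest prefix, ties alphabetical) gets sent to the lowest-numbered state that keeps every Accept/Reject pair distinguishable — a pair clashes when both reach the same state with identical unread suffix — and to a fresh state only if none does.
a: 0a undefined. 0a->0: ok.
b: 0b undefined. 0b->0: no, a/b meet in 0. Open state 1: 0b->1.
c: 0c undefined. 0c->0: no, a/ac meet in 0. 0c->1: ok.
ca: 1a undefined. 1a->0: ok.
cc: 1c undefined. 1c->0: no, a/cc meet in 0. 1c->1: ok.
ccb: 1b undefined. 1b->0: no, a/cacb meet in 0. 1b->1: ok.
All examples now run through 2 states with every (state, symbol) defined. Accept strings end in {0}, Reject strings end in {1}; accept={0}.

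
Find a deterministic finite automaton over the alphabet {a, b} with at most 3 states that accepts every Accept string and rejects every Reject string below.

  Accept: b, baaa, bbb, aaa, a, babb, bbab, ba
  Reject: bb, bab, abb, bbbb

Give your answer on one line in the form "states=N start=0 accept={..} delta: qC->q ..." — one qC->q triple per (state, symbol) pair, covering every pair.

states=3 start=0 accept={0,1} delta: 0a->0 0b->1 1a->1 1b->2 2a->0 2b->1

State merging on the prefix tree: take the shortest (then alphabetical) example prefix whose next move is undefined and point that move at state 0, else 1, else 2, ...; a target is out if some Accept/Reject pair would then sit in one state with the same input left (inseparable). If every existing state is out, open a new one.
a: 0a undefined. 0a->0: ok.
b: 0b undefined. 0b->0: no, b/bb meet in 0. Open state 1: 0b->1.
ba: 1a undefined. 1a->0: no, b/bab meet in 1. 1a->1: ok.
bb: 1b undefined. 1b->0: no, aaa/bb meet in 0. 1b->1: no, b/bb meet in 1. Open state 2: 1b->2.
bba: 2a undefined. 2a->0: ok.
bbb: 2b undefined. 2b->0: no, b/bbbb meet in 1. 2b->1: ok.
All examples now run through 3 states with every (state, symbol) defined. Accept strings end in {0,1}, Reject strings end in {2}; accept={0,1}.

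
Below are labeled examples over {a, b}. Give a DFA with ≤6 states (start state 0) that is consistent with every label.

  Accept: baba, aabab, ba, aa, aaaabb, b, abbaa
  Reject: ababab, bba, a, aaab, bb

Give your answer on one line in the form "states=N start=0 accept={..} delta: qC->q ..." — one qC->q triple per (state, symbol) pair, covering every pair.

Fold the examples into a partial DFA from state 0: repeatedly fix the first undefined (state, symbol) met by the shortest-then-alphabetical prefix, trying targets in increasing order and rejecting any under which an Accept and a Reject string meet in one state with the same remainder; add a state when all current targets are rejected. Accepting states are where Accept strings end.
a: 0a undefined. 0a->0: no, aa/a meet in 0. Open state 1: 0a->1.
b: 0b undefined. 0b->0: no, ba/bba meet in 1. 0b->1: no, b/a meet in 1. Open state 2: 0b->2.
aa: 1a undefined. 1a->0: no, aaaabb/bb meet in 2 with "b" left. 1a->1: no, aa/a meet in 1. 1a->2: ok.
ab: 1b undefined. 1b->0: ok.
ba: 2a undefined. 2a->0: no, baba/ababab meet in 0. 2a->1: no, baba/a meet in 1. 2a->2: no, baba/bba meet in 2 with "ba" left. Open state 3: 2a->3.
bb: 2b undefined. 2b->0: no, aabab/ababab meet in 0. 2b->1: no, aabab/a meet in 1. 2b->2: no, aabab/aaab meet in 3 with "b" left. 2b->3: no, ba/bb meet in 3. Open state 4: 2b->4.
bab: 3b undefined. 3b->0: no, baba/a meet in 1. 3b->1: ok.
bba: 4a undefined. 4a->0: ok.
aaaa: 3a undefined. 3a->0: no, aaaabb/bb meet in 4. 3a->1: no, abbaa/a meet in 1. 3a->2: ok.
aaaabb: 4b undefined. 4b->0: no, aaaabb/ababab meet in 0. 4b->1: no, aaaabb/a meet in 1. 4b->2: ok.
All examples now run through 5 states with every (state, symbol) defined. Accept strings end in {2,3}, Reject strings end in {0,1,4}; accept={2,3}.

states=5 start=0 accept={2,3} delta: 0a->1 0b->2 1a->2 1b->0 2a->3 2b->4 3a->2 3b->1 4a->0 4b->2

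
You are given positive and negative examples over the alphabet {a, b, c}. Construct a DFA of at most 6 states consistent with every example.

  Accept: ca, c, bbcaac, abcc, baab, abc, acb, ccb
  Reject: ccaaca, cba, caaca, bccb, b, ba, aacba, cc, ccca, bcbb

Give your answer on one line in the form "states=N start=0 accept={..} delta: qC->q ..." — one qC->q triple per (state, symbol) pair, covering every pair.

State merging on the prefix tree: take the shortest (then alphabetical) example prefix whose next move is undefined and point that move at state 0, else 1, else 2, ...; a target is out if some Accept/Reject pair would then sit in one state with the same input left (inseparable). If every existing state is out, open a new one.
a: 0a undefined. 0a->0: ok.
b: 0b undefined. 0b->0: no, abcc/cc meet in 0 with "cc" left. Open state 1: 0b->1.
c: 0c undefined. 0c->0: no, ca/ccaaca meet in 0. 0c->1: no, ca/ba meet in 1 with "a" left. Open state 2: 0c->2.
ba: 1a undefined. 1a->0: no, baab/b meet in 1. 1a->1: ok.
bb: 1b undefined. 1b->0: ok.
bc: 1c undefined. 1c->0: no, baab/bcbb meet in 0. 1c->1: no, abcc/b meet in 1. 1c->2: no, abcc/cc meet in 2 with "c" left. Open state 3: 1c->3.
ca: 2a undefined. 2a->0: no, ca/caaca meet in 0. 2a->1: no, ca/b meet in 1. 2a->2: no, bbcaac/cc meet in 2 with "c" left. 2a->3: ok.
cb: 2b undefined. 2b->0: no, baab/cba meet in 0. 2b->1: no, acb/cba meet in 1. 2b->2: no, ca/cba meet in 3. 2b->3: ok.
cc: 2c undefined. 2c->0: no, ca/ccaaca meet in 3. 2c->1: ok.
bcb: 3b undefined. 3b->0: ok.
bcc: 3c undefined. 3c->0: ok.
caa: 3a undefined. 3a->0: no, ca/caaca meet in 3. 3a->1: ok.
All examples now run through 4 states with every (state, symbol) defined. Accept strings end in {0,2,3}, Reject strings end in {1}; accept={0,2,3}.

states=4 start=0 accept={0,2,3} delta: 0a->0 0b->1 0c->2 1a->1 1b->0 1c->3 2a->3 2b->3 2c->1 3a->1 3b->0 3c->0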